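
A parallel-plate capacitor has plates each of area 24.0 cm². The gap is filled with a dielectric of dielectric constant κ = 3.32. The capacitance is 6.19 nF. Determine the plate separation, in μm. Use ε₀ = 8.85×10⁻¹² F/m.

11.4 μm

A = 24.0 cm² = 2.40×10⁻³ m².
d = κε₀A/C = 3.32 × 8.85×10⁻¹² × 2.40×10⁻³ / 6.19×10⁻⁹ = 1.14×10⁻⁵ m.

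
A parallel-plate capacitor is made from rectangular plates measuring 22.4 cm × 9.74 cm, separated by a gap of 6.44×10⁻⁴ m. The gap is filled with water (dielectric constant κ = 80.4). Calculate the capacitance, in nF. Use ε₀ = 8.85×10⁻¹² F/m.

C ≈ 24.1 nF

A = 22.4 × 9.74 cm² = 2.18×10⁻² m².
C = κε₀A/d = 80.4 × 8.85×10⁻¹² × 2.18×10⁻² / 6.44×10⁻⁴ = 2.41×10⁻⁸ F.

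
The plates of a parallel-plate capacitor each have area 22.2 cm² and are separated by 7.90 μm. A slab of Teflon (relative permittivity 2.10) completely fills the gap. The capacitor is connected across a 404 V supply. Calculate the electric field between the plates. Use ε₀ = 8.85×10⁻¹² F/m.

E ≈ 51.1 MV/m

E = V/d = 404 / 7.90×10⁻⁶ = 5.11×10⁷ V/m.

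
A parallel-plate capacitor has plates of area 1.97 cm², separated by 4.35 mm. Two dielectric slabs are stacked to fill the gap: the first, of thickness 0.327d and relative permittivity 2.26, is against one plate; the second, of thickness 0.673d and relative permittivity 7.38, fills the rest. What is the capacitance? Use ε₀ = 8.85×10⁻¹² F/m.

1.70 pF

A = 1.97 cm² = 1.97×10⁻⁴ m².
Stacked slabs ⇒ two capacitors in series, each with the full plate area.
C₁ = κ₁ε₀A/d₁ = 2.26 × 8.85×10⁻¹² × 1.97×10⁻⁴ / 1.42×10⁻³ = 2.77×10⁻¹² F.
C₂ = κ₂ε₀A/d₂ = 7.38 × 8.85×10⁻¹² × 1.97×10⁻⁴ / 2.93×10⁻³ = 4.40×10⁻¹² F.
C = (1/C₁ + 1/C₂)⁻¹ = 1.70×10⁻¹² F.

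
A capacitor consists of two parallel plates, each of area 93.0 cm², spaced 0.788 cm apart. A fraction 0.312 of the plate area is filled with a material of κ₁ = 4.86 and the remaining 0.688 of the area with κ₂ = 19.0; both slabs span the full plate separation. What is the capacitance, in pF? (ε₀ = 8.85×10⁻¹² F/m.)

152 pF

A = 93.0 cm² = 9.30×10⁻³ m².
Side-by-side slabs ⇒ two capacitors in parallel, each spanning the full gap.
C₁ = κ₁ε₀A₁/d = 4.86 × 8.85×10⁻¹² × 2.90×10⁻³ / 7.88×10⁻³ = 1.58×10⁻¹¹ F.
C₂ = κ₂ε₀A₂/d = 19.0 × 8.85×10⁻¹² × 6.40×10⁻³ / 7.88×10⁻³ = 1.37×10⁻¹⁰ F.
C = C₁ + C₂ = 1.52×10⁻¹⁰ F.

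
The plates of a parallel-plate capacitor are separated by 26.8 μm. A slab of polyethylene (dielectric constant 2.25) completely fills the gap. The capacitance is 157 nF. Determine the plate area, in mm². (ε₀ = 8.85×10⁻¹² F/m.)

A ≈ 2.11×10⁵ mm²

A = Cd/(κε₀) = 1.57×10⁻⁷ × 2.68×10⁻⁵ / (2.25 × 8.85×10⁻¹²) = 0.211 m².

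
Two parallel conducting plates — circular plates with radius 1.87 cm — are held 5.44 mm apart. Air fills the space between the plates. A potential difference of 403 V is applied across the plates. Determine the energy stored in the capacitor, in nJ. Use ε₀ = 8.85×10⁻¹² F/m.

A = π(1.87 cm)² = 1.10×10⁻³ m².
C = ε₀A/d = 8.85×10⁻¹² × 1.10×10⁻³ / 5.44×10⁻³ = 1.79×10⁻¹² F.
U = ½CV² = ½ × 1.79×10⁻¹² × (403)² = 1.45×10⁻⁷ J.

U ≈ 145 nJ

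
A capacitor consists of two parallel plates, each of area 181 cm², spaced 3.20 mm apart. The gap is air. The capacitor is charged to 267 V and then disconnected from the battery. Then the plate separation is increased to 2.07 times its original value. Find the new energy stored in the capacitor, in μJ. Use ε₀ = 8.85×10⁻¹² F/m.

A = 181 cm² = 1.81×10⁻² m².
Initially C₁ = ε₀A/d = 8.85×10⁻¹² × 1.81×10⁻² / 3.20×10⁻³ = 5.01×10⁻¹¹ F.
U₁ = 1.78×10⁻⁶ J.
Isolated ⇒ Q is held fixed. C₂ = 0.483 C₁ and U = Q²/(2C), so U₂/U₁ = C₁/C₂ = 2.07.
U₂ = 2.07 × 1.78×10⁻⁶ = 3.69×10⁻⁶ J.

U ≈ 3.69 μJ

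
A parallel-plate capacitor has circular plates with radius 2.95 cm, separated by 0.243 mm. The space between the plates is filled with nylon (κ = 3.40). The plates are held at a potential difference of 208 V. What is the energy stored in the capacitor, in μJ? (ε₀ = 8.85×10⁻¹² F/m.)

A = π(2.95 cm)² = 2.73×10⁻³ m².
C = κε₀A/d = 3.40 × 8.85×10⁻¹² × 2.73×10⁻³ / 2.43×10⁻⁴ = 3.39×10⁻¹⁰ F.
U = ½CV² = ½ × 3.39×10⁻¹⁰ × (208)² = 7.32×10⁻⁶ J.

7.32 μJ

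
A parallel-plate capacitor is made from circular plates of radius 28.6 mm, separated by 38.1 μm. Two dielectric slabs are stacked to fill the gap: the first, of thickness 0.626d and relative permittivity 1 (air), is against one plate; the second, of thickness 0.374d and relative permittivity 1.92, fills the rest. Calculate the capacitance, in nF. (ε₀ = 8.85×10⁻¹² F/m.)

A = π(28.6 mm)² = 2.57×10⁻³ m².
Stacked slabs ⇒ two capacitors in series, each with the full plate area.
C₁ = κ₁ε₀A/d₁ = 1.00 × 8.85×10⁻¹² × 2.57×10⁻³ / 2.39×10⁻⁵ = 9.54×10⁻¹⁰ F.
C₂ = κ₂ε₀A/d₂ = 1.92 × 8.85×10⁻¹² × 2.57×10⁻³ / 1.42×10⁻⁵ = 3.06×10⁻⁹ F.
C = (1/C₁ + 1/C₂)⁻¹ = 7.27×10⁻¹⁰ F.

C ≈ 0.727 nF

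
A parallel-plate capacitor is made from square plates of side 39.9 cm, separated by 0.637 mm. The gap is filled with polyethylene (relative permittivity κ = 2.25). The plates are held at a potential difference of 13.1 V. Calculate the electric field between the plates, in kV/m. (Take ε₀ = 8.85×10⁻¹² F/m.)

E = V/d = 13.1 / 6.37×10⁻⁴ = 2.06×10⁴ V/m.

20.6 kV/m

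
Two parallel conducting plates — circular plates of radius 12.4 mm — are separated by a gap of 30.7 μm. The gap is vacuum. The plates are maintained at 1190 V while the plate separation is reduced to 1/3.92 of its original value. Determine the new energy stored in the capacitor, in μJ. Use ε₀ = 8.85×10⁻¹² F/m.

A = π(12.4 mm)² = 4.83×10⁻⁴ m².
Initially C₁ = ε₀A/d = 8.85×10⁻¹² × 4.83×10⁻⁴ / 3.07×10⁻⁵ = 1.39×10⁻¹⁰ F.
U₁ = 9.86×10⁻⁵ J.
Battery connected ⇒ V is held fixed. C₂ = 3.92 C₁ and U = ½CV², so U₂/U₁ = C₂/C₁ = 3.92.
U₂ = 3.92 × 9.86×10⁻⁵ = 3.86×10⁻⁴ J.

386 μJ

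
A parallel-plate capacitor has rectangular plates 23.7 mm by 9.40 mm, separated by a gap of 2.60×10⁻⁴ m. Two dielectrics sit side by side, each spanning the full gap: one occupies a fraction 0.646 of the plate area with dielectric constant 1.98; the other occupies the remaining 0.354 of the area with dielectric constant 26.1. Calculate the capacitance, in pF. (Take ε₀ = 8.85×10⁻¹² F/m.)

A = 23.7 × 9.40 mm² = 2.23×10⁻⁴ m².
Side-by-side slabs ⇒ two capacitors in parallel, each spanning the full gap.
C₁ = κ₁ε₀A₁/d = 1.98 × 8.85×10⁻¹² × 1.44×10⁻⁴ / 2.60×10⁻⁴ = 9.70×10⁻¹² F.
C₂ = κ₂ε₀A₂/d = 26.1 × 8.85×10⁻¹² × 7.89×10⁻⁵ / 2.60×10⁻⁴ = 7.01×10⁻¹¹ F.
C = C₁ + C₂ = 7.98×10⁻¹¹ F.

79.8 pF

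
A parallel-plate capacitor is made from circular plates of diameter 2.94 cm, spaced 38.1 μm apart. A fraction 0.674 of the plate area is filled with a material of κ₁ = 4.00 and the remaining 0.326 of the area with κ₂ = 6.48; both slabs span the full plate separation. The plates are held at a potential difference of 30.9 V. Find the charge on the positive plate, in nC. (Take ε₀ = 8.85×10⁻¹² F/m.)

Q ≈ 23.4 nC

A = π(2.94/2 cm)² = 6.79×10⁻⁴ m².
Side-by-side slabs ⇒ two capacitors in parallel, each spanning the full gap.
C₁ = κ₁ε₀A₁/d = 4.00 × 8.85×10⁻¹² × 4.58×10⁻⁴ / 3.81×10⁻⁵ = 4.25×10⁻¹⁰ F.
C₂ = κ₂ε₀A₂/d = 6.48 × 8.85×10⁻¹² × 2.21×10⁻⁴ / 3.81×10⁻⁵ = 3.33×10⁻¹⁰ F.
C = C₁ + C₂ = 7.58×10⁻¹⁰ F.
Q = CV = 7.58×10⁻¹⁰ × 30.9 = 2.34×10⁻⁸ C.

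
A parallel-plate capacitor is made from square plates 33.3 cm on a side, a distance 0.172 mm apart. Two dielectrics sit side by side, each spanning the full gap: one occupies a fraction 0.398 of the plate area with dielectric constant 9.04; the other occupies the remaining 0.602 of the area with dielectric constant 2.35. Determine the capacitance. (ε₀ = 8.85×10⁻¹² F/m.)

A = (33.3 cm)² = 0.111 m².
Side-by-side slabs ⇒ two capacitors in parallel, each spanning the full gap.
C₁ = κ₁ε₀A₁/d = 9.04 × 8.85×10⁻¹² × 4.41×10⁻² / 1.72×10⁻⁴ = 2.05×10⁻⁸ F.
C₂ = κ₂ε₀A₂/d = 2.35 × 8.85×10⁻¹² × 6.68×10⁻² / 1.72×10⁻⁴ = 8.07×10⁻⁹ F.
C = C₁ + C₂ = 2.86×10⁻⁸ F.

28.6 nF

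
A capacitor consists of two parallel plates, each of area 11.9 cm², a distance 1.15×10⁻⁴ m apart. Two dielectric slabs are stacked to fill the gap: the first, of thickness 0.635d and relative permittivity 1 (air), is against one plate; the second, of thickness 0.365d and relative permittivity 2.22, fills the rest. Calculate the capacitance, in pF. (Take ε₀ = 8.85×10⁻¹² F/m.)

115 pF

A = 11.9 cm² = 1.19×10⁻³ m².
Stacked slabs ⇒ two capacitors in series, each with the full plate area.
C₁ = κ₁ε₀A/d₁ = 1.00 × 8.85×10⁻¹² × 1.19×10⁻³ / 7.30×10⁻⁵ = 1.44×10⁻¹⁰ F.
C₂ = κ₂ε₀A/d₂ = 2.22 × 8.85×10⁻¹² × 1.19×10⁻³ / 4.20×10⁻⁵ = 5.57×10⁻¹⁰ F.
C = (1/C₁ + 1/C₂)⁻¹ = 1.15×10⁻¹⁰ F.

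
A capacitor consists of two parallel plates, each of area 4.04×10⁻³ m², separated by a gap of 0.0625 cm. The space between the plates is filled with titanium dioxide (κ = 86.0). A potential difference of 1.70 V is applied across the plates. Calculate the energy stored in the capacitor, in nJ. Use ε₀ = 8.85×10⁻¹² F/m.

C = κε₀A/d = 86.0 × 8.85×10⁻¹² × 4.04×10⁻³ / 6.25×10⁻⁴ = 4.92×10⁻⁹ F.
U = ½CV² = ½ × 4.92×10⁻⁹ × (1.70)² = 7.11×10⁻⁹ J.

U ≈ 7.11 nJ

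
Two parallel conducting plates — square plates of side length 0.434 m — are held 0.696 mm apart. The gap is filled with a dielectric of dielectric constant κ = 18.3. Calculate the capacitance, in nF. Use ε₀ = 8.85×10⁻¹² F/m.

C ≈ 43.8 nF

A = (0.434 m)² = 0.188 m².
C = κε₀A/d = 18.3 × 8.85×10⁻¹² × 0.188 / 6.96×10⁻⁴ = 4.38×10⁻⁸ F.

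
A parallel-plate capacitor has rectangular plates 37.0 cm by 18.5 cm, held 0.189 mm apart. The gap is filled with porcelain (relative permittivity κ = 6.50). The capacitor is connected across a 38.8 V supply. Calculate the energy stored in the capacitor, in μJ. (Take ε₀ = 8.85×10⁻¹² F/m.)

U ≈ 15.7 μJ

A = 37.0 × 18.5 cm² = 6.84×10⁻² m².
C = κε₀A/d = 6.50 × 8.85×10⁻¹² × 6.84×10⁻² / 1.89×10⁻⁴ = 2.08×10⁻⁸ F.
U = ½CV² = ½ × 2.08×10⁻⁸ × (38.8)² = 1.57×10⁻⁵ J.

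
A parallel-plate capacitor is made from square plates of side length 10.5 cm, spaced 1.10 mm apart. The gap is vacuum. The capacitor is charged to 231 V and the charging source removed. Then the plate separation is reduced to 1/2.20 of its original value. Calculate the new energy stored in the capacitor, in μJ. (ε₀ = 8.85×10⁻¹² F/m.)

U ≈ 1.08 μJ

A = (10.5 cm)² = 1.10×10⁻² m².
Initially C₁ = ε₀A/d = 8.85×10⁻¹² × 1.10×10⁻² / 1.10×10⁻³ = 8.87×10⁻¹¹ F.
U₁ = 2.37×10⁻⁶ J.
Isolated ⇒ Q is held fixed. C₂ = 2.20 C₁ and U = Q²/(2C), so U₂/U₁ = C₁/C₂ = 0.455.
U₂ = 0.455 × 2.37×10⁻⁶ = 1.08×10⁻⁶ J.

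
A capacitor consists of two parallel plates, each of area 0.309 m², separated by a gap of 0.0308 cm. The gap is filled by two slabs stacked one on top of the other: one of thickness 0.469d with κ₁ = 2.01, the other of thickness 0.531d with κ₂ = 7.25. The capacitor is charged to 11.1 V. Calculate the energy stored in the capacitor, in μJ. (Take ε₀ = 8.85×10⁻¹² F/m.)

Stacked slabs ⇒ two capacitors in series, each with the full plate area.
C₁ = κ₁ε₀A/d₁ = 2.01 × 8.85×10⁻¹² × 0.309 / 1.44×10⁻⁴ = 3.81×10⁻⁸ F.
C₂ = κ₂ε₀A/d₂ = 7.25 × 8.85×10⁻¹² × 0.309 / 1.64×10⁻⁴ = 1.21×10⁻⁷ F.
C = (1/C₁ + 1/C₂)⁻¹ = 2.90×10⁻⁸ F.
U = ½CV² = ½ × 2.90×10⁻⁸ × (11.1)² = 1.78×10⁻⁶ J.

U ≈ 1.78 μJ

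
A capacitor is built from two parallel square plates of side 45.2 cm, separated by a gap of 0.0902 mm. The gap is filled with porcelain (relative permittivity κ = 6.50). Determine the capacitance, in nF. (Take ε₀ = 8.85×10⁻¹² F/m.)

A = (45.2 cm)² = 0.204 m².
C = κε₀A/d = 6.50 × 8.85×10⁻¹² × 0.204 / 9.02×10⁻⁵ = 1.30×10⁻⁷ F.

130 nF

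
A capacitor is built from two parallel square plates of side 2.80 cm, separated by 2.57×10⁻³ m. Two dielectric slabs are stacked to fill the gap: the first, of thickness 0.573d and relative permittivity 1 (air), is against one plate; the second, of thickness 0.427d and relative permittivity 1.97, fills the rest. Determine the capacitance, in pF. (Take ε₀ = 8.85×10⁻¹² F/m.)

A = (2.80 cm)² = 7.84×10⁻⁴ m².
Stacked slabs ⇒ two capacitors in series, each with the full plate area.
C₁ = κ₁ε₀A/d₁ = 1.00 × 8.85×10⁻¹² × 7.84×10⁻⁴ / 1.47×10⁻³ = 4.71×10⁻¹² F.
C₂ = κ₂ε₀A/d₂ = 1.97 × 8.85×10⁻¹² × 7.84×10⁻⁴ / 1.10×10⁻³ = 1.25×10⁻¹¹ F.
C = (1/C₁ + 1/C₂)⁻¹ = 3.42×10⁻¹² F.

C ≈ 3.42 pF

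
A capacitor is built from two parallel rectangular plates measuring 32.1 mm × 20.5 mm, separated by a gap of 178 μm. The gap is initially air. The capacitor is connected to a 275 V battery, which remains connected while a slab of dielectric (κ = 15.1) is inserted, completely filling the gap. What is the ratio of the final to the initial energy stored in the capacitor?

U₂/U₁ ≈ 15.1

Battery connected ⇒ V is held fixed.
C₂ = 15.1 C₁ and U = ½CV², so U₂/U₁ = C₂/C₁ = 15.1.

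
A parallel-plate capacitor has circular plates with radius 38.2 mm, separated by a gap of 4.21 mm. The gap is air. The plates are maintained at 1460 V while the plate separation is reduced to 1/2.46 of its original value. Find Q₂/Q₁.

Q₂/Q₁ ≈ 2.46

Battery connected ⇒ V is held fixed.
C₂ = 2.46 C₁ and Q = CV, so Q₂/Q₁ = C₂/C₁ = 2.46.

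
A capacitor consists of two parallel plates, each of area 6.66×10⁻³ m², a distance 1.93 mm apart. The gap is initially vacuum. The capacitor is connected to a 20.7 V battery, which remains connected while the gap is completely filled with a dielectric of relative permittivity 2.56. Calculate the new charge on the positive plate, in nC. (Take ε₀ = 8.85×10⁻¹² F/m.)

Initially C₁ = ε₀A/d = 8.85×10⁻¹² × 6.66×10⁻³ / 1.93×10⁻³ = 3.05×10⁻¹¹ F.
Q₁ = 6.32×10⁻¹⁰ C.
Battery connected ⇒ V is held fixed. C₂ = 2.56 C₁ and Q = CV, so Q₂/Q₁ = C₂/C₁ = 2.56.
Q₂ = 2.56 × 6.32×10⁻¹⁰ = 1.62×10⁻⁹ C.

Q ≈ 1.62 nC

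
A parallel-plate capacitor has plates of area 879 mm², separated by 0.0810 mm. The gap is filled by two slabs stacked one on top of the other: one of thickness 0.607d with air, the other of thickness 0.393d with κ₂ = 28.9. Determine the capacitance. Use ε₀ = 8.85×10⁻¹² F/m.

A = 879 mm² = 8.79×10⁻⁴ m².
Stacked slabs ⇒ two capacitors in series, each with the full plate area.
C₁ = κ₁ε₀A/d₁ = 1.00 × 8.85×10⁻¹² × 8.79×10⁻⁴ / 4.92×10⁻⁵ = 1.58×10⁻¹⁰ F.
C₂ = κ₂ε₀A/d₂ = 28.9 × 8.85×10⁻¹² × 8.79×10⁻⁴ / 3.18×10⁻⁵ = 7.06×10⁻⁹ F.
C = (1/C₁ + 1/C₂)⁻¹ = 1.55×10⁻¹⁰ F.

155 pF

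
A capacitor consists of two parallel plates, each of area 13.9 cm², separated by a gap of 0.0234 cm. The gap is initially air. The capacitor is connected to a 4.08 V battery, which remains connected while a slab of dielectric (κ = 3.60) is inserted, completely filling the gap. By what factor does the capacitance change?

3.60

C = κε₀A/d scales with κ, so C₂/C₁ = κ = 3.60.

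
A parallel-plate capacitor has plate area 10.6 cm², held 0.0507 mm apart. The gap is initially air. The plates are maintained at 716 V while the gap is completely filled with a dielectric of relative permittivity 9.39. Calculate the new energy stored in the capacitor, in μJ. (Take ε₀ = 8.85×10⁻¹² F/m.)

U ≈ 445 μJ

A = 10.6 cm² = 1.06×10⁻³ m².
Initially C₁ = ε₀A/d = 8.85×10⁻¹² × 1.06×10⁻³ / 5.07×10⁻⁵ = 1.85×10⁻¹⁰ F.
U₁ = 4.74×10⁻⁵ J.
Battery connected ⇒ V is held fixed. C₂ = 9.39 C₁ and U = ½CV², so U₂/U₁ = C₂/C₁ = 9.39.
U₂ = 9.39 × 4.74×10⁻⁵ = 4.45×10⁻⁴ J.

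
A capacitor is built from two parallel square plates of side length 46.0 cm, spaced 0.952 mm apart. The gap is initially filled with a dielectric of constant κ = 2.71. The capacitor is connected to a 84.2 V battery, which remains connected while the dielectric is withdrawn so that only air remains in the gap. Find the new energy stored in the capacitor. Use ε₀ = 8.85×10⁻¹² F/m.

A = (46.0 cm)² = 0.212 m².
Initially C₁ = κε₀A/d = 2.71 × 8.85×10⁻¹² × 0.212 / 9.52×10⁻⁴ = 5.33×10⁻⁹ F.
U₁ = 1.89×10⁻⁵ J.
Battery connected ⇒ V is held fixed. C₂ = 0.369 C₁ and U = ½CV², so U₂/U₁ = C₂/C₁ = 0.369.
U₂ = 0.369 × 1.89×10⁻⁵ = 6.97×10⁻⁶ J.

6.97 μJ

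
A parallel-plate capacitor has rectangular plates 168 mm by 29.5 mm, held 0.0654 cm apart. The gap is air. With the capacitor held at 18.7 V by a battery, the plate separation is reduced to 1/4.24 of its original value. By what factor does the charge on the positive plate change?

Q₂/Q₁ ≈ 4.24

Battery connected ⇒ V is held fixed.
C₂ = 4.24 C₁ and Q = CV, so Q₂/Q₁ = C₂/C₁ = 4.24.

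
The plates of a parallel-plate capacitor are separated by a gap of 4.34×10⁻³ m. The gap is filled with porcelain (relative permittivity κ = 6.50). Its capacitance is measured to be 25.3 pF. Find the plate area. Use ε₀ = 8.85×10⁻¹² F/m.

A = Cd/(κε₀) = 2.53×10⁻¹¹ × 4.34×10⁻³ / (6.50 × 8.85×10⁻¹²) = 1.91×10⁻³ m².

19.1 cm²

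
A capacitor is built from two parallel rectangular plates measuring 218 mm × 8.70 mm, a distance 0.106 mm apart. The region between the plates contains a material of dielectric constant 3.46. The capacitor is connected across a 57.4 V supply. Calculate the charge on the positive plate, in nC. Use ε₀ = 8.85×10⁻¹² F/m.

31.4 nC

A = 218 × 8.70 mm² = 1.90×10⁻³ m².
C = κε₀A/d = 3.46 × 8.85×10⁻¹² × 1.90×10⁻³ / 1.06×10⁻⁴ = 5.48×10⁻¹⁰ F.
Q = CV = 5.48×10⁻¹⁰ × 57.4 = 3.14×10⁻⁸ C.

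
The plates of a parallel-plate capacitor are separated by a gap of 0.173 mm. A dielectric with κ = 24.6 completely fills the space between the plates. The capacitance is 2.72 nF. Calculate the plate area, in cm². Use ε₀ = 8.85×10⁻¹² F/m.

A ≈ 21.6 cm²

A = Cd/(κε₀) = 2.72×10⁻⁹ × 1.73×10⁻⁴ / (24.6 × 8.85×10⁻¹²) = 2.16×10⁻³ m².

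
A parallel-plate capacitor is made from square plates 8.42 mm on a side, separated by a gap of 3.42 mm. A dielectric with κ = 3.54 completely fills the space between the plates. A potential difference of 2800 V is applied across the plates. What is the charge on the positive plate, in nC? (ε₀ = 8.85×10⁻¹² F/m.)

A = (8.42 mm)² = 7.09×10⁻⁵ m².
C = κε₀A/d = 3.54 × 8.85×10⁻¹² × 7.09×10⁻⁵ / 3.42×10⁻³ = 6.49×10⁻¹³ F.
Q = CV = 6.49×10⁻¹³ × 2800 = 1.82×10⁻⁹ C.

Q ≈ 1.82 nC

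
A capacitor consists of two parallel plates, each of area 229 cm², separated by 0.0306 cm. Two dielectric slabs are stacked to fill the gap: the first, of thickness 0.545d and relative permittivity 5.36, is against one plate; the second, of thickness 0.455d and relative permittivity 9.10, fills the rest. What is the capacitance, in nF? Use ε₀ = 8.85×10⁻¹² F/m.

C ≈ 4.37 nF

A = 229 cm² = 2.29×10⁻² m².
Stacked slabs ⇒ two capacitors in series, each with the full plate area.
C₁ = κ₁ε₀A/d₁ = 5.36 × 8.85×10⁻¹² × 2.29×10⁻² / 1.67×10⁻⁴ = 6.51×10⁻⁹ F.
C₂ = κ₂ε₀A/d₂ = 9.10 × 8.85×10⁻¹² × 2.29×10⁻² / 1.39×10⁻⁴ = 1.32×10⁻⁸ F.
C = (1/C₁ + 1/C₂)⁻¹ = 4.37×10⁻⁹ F.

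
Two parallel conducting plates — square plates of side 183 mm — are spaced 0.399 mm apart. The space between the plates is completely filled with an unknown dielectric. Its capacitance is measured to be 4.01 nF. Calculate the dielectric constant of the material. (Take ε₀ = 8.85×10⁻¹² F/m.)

A = (183 mm)² = 3.35×10⁻² m².
κ = Cd/(ε₀A) = 4.01×10⁻⁹ × 3.99×10⁻⁴ / (8.85×10⁻¹² × 3.35×10⁻²) = 5.40.

5.40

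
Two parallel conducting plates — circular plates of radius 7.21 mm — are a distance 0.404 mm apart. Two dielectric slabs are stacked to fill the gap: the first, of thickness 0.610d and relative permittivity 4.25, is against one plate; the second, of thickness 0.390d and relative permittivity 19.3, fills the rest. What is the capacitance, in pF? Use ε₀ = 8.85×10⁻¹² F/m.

A = π(7.21 mm)² = 1.63×10⁻⁴ m².
Stacked slabs ⇒ two capacitors in series, each with the full plate area.
C₁ = κ₁ε₀A/d₁ = 4.25 × 8.85×10⁻¹² × 1.63×10⁻⁴ / 2.46×10⁻⁴ = 2.49×10⁻¹¹ F.
C₂ = κ₂ε₀A/d₂ = 19.3 × 8.85×10⁻¹² × 1.63×10⁻⁴ / 1.58×10⁻⁴ = 1.77×10⁻¹⁰ F.
C = (1/C₁ + 1/C₂)⁻¹ = 2.18×10⁻¹¹ F.

21.8 pF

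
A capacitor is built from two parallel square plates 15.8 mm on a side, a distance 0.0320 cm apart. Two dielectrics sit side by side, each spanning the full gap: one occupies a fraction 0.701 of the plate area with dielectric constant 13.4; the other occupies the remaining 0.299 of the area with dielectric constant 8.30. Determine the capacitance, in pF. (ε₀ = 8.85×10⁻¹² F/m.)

82.0 pF

A = (15.8 mm)² = 2.50×10⁻⁴ m².
Side-by-side slabs ⇒ two capacitors in parallel, each spanning the full gap.
C₁ = κ₁ε₀A₁/d = 13.4 × 8.85×10⁻¹² × 1.75×10⁻⁴ / 3.20×10⁻⁴ = 6.49×10⁻¹¹ F.
C₂ = κ₂ε₀A₂/d = 8.30 × 8.85×10⁻¹² × 7.46×10⁻⁵ / 3.20×10⁻⁴ = 1.71×10⁻¹¹ F.
C = C₁ + C₂ = 8.20×10⁻¹¹ F.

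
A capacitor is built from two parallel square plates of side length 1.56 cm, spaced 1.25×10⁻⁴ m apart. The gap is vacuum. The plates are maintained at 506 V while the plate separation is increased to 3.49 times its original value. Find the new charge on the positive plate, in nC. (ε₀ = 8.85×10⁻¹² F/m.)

Q ≈ 2.50 nC

A = (1.56 cm)² = 2.43×10⁻⁴ m².
Initially C₁ = ε₀A/d = 8.85×10⁻¹² × 2.43×10⁻⁴ / 1.25×10⁻⁴ = 1.72×10⁻¹¹ F.
Q₁ = 8.72×10⁻⁹ C.
Battery connected ⇒ V is held fixed. C₂ = 0.287 C₁ and Q = CV, so Q₂/Q₁ = C₂/C₁ = 0.287.
Q₂ = 0.287 × 8.72×10⁻⁹ = 2.50×10⁻⁹ C.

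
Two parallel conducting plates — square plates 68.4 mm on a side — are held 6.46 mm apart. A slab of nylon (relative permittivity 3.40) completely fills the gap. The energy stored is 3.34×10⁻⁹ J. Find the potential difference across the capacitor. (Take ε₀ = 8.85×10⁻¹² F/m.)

V ≈ 17.5 V

A = (68.4 mm)² = 4.68×10⁻³ m².
C = κε₀A/d = 3.40 × 8.85×10⁻¹² × 4.68×10⁻³ / 6.46×10⁻³ = 2.18×10⁻¹¹ F.
V = √(2U/C) = √(2 × 3.34×10⁻⁹ / 2.18×10⁻¹¹) = 17.5 V.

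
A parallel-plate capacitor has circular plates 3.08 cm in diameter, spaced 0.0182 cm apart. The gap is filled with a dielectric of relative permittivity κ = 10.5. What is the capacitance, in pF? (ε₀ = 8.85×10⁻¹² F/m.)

C ≈ 380 pF

A = π(3.08/2 cm)² = 7.45×10⁻⁴ m².
C = κε₀A/d = 10.5 × 8.85×10⁻¹² × 7.45×10⁻⁴ / 1.82×10⁻⁴ = 3.80×10⁻¹⁰ F.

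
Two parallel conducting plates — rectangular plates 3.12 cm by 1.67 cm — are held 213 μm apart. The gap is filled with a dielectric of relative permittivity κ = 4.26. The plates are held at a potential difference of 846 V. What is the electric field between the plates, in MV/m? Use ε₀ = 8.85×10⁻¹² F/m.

E = V/d = 846 / 2.13×10⁻⁴ = 3.97×10⁶ V/m.

E ≈ 3.97 MV/m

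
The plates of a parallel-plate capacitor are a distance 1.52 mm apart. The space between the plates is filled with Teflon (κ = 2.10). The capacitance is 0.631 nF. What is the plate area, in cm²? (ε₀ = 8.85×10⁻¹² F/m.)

516 cm²

A = Cd/(κε₀) = 6.31×10⁻¹⁰ × 1.52×10⁻³ / (2.10 × 8.85×10⁻¹²) = 5.16×10⁻² m².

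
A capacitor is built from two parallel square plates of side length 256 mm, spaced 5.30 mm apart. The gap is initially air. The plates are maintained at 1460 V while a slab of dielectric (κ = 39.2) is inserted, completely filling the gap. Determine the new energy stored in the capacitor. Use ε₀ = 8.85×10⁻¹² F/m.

4.57 mJ

A = (256 mm)² = 6.55×10⁻² m².
Initially C₁ = ε₀A/d = 8.85×10⁻¹² × 6.55×10⁻² / 5.30×10⁻³ = 1.09×10⁻¹⁰ F.
U₁ = 1.17×10⁻⁴ J.
Battery connected ⇒ V is held fixed. C₂ = 39.2 C₁ and U = ½CV², so U₂/U₁ = C₂/C₁ = 39.2.
U₂ = 39.2 × 1.17×10⁻⁴ = 4.57×10⁻³ J.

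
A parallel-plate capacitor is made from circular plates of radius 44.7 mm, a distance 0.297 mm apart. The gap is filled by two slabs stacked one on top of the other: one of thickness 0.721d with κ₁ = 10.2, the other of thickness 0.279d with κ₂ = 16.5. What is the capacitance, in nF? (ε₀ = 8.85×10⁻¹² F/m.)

C ≈ 2.14 nF

A = π(44.7 mm)² = 6.28×10⁻³ m².
Stacked slabs ⇒ two capacitors in series, each with the full plate area.
C₁ = κ₁ε₀A/d₁ = 10.2 × 8.85×10⁻¹² × 6.28×10⁻³ / 2.14×10⁻⁴ = 2.65×10⁻⁹ F.
C₂ = κ₂ε₀A/d₂ = 16.5 × 8.85×10⁻¹² × 6.28×10⁻³ / 8.29×10⁻⁵ = 1.11×10⁻⁸ F.
C = (1/C₁ + 1/C₂)⁻¹ = 2.14×10⁻⁹ F.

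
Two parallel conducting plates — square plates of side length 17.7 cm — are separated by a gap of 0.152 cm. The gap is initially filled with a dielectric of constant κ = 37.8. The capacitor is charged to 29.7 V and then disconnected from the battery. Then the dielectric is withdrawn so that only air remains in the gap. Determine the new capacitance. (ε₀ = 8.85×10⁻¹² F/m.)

A = (17.7 cm)² = 3.13×10⁻² m².
Initially C₁ = κε₀A/d = 37.8 × 8.85×10⁻¹² × 3.13×10⁻² / 1.52×10⁻³ = 6.90×10⁻⁹ F.
C = κε₀A/d scales with κ, so C₂/C₁ = 1/κ = 1/37.8 = 0.0265.
C₂ = 0.0265 × 6.90×10⁻⁹ = 1.82×10⁻¹⁰ F.

182 pF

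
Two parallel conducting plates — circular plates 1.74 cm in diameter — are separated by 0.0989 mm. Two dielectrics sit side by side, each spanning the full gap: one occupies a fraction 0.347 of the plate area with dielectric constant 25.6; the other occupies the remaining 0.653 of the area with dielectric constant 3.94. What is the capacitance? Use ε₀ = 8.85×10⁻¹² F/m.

A = π(1.74/2 cm)² = 2.38×10⁻⁴ m².
Side-by-side slabs ⇒ two capacitors in parallel, each spanning the full gap.
C₁ = κ₁ε₀A₁/d = 25.6 × 8.85×10⁻¹² × 8.25×10⁻⁵ / 9.89×10⁻⁵ = 1.89×10⁻¹⁰ F.
C₂ = κ₂ε₀A₂/d = 3.94 × 8.85×10⁻¹² × 1.55×10⁻⁴ / 9.89×10⁻⁵ = 5.47×10⁻¹¹ F.
C = C₁ + C₂ = 2.44×10⁻¹⁰ F.

C ≈ 244 pF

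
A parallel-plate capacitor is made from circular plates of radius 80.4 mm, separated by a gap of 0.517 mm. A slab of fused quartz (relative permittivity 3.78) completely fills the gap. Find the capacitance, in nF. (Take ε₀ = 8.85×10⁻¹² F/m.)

A = π(80.4 mm)² = 2.03×10⁻² m².
C = κε₀A/d = 3.78 × 8.85×10⁻¹² × 2.03×10⁻² / 5.17×10⁻⁴ = 1.31×10⁻⁹ F.

1.31 nF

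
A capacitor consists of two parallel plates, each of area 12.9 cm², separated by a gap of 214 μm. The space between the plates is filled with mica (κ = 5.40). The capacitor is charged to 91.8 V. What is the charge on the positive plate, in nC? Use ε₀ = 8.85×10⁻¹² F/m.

Q ≈ 26.4 nC

A = 12.9 cm² = 1.29×10⁻³ m².
C = κε₀A/d = 5.40 × 8.85×10⁻¹² × 1.29×10⁻³ / 2.14×10⁻⁴ = 2.88×10⁻¹⁰ F.
Q = CV = 2.88×10⁻¹⁰ × 91.8 = 2.64×10⁻⁸ C.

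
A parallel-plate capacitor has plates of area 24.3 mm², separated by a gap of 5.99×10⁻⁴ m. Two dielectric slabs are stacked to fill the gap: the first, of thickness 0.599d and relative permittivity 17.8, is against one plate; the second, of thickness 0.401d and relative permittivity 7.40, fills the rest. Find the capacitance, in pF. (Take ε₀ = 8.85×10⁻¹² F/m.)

A = 24.3 mm² = 2.43×10⁻⁵ m².
Stacked slabs ⇒ two capacitors in series, each with the full plate area.
C₁ = κ₁ε₀A/d₁ = 17.8 × 8.85×10⁻¹² × 2.43×10⁻⁵ / 3.59×10⁻⁴ = 1.07×10⁻¹¹ F.
C₂ = κ₂ε₀A/d₂ = 7.40 × 8.85×10⁻¹² × 2.43×10⁻⁵ / 2.40×10⁻⁴ = 6.63×10⁻¹² F.
C = (1/C₁ + 1/C₂)⁻¹ = 4.09×10⁻¹² F.

C ≈ 4.09 pF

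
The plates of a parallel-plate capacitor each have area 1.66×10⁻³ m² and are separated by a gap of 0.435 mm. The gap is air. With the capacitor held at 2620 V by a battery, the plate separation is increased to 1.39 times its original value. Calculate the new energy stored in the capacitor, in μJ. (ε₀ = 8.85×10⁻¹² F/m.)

Initially C₁ = ε₀A/d = 8.85×10⁻¹² × 1.66×10⁻³ / 4.35×10⁻⁴ = 3.38×10⁻¹¹ F.
U₁ = 1.16×10⁻⁴ J.
Battery connected ⇒ V is held fixed. C₂ = 0.719 C₁ and U = ½CV², so U₂/U₁ = C₂/C₁ = 0.719.
U₂ = 0.719 × 1.16×10⁻⁴ = 8.34×10⁻⁵ J.

U ≈ 83.4 μJ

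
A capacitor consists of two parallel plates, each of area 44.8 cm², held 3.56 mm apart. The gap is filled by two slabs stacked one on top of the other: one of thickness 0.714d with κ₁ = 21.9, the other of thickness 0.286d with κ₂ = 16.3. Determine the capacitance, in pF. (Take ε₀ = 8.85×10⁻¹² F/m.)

A = 44.8 cm² = 4.48×10⁻³ m².
Stacked slabs ⇒ two capacitors in series, each with the full plate area.
C₁ = κ₁ε₀A/d₁ = 21.9 × 8.85×10⁻¹² × 4.48×10⁻³ / 2.54×10⁻³ = 3.42×10⁻¹⁰ F.
C₂ = κ₂ε₀A/d₂ = 16.3 × 8.85×10⁻¹² × 4.48×10⁻³ / 1.02×10⁻³ = 6.35×10⁻¹⁰ F.
C = (1/C₁ + 1/C₂)⁻¹ = 2.22×10⁻¹⁰ F.

222 pF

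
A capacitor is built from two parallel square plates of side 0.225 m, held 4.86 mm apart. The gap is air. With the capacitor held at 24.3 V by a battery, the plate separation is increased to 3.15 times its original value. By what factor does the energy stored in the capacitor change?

U₂/U₁ ≈ 0.317

Battery connected ⇒ V is held fixed.
C₂ = 0.317 C₁ and U = ½CV², so U₂/U₁ = C₂/C₁ = 0.317.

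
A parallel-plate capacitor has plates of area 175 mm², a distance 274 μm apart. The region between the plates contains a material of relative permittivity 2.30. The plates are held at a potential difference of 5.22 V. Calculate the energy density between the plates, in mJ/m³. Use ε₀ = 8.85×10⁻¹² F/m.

u ≈ 3.69 mJ/m³

E = V/d = 5.22 / 2.74×10⁻⁴ = 1.91×10⁴ V/m.
u = ½κε₀E² = ½ × 2.30 × 8.85×10⁻¹² × (1.91×10⁴)² = 3.69×10⁻³ J/m³.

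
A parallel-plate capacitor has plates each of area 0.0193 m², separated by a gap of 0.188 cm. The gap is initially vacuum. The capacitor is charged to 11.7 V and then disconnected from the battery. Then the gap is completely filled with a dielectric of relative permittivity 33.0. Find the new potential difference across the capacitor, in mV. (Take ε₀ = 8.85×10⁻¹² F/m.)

V ≈ 355 mV

Initially C₁ = ε₀A/d = 8.85×10⁻¹² × 1.93×10⁻² / 1.88×10⁻³ = 9.09×10⁻¹¹ F.
V₁ = 11.7 V.
Isolated ⇒ Q is held fixed. C₂ = 33.0 C₁ and V = Q/C, so V₂/V₁ = C₁/C₂ = 0.0303.
V₂ = 0.0303 × 11.7 = 0.355 V.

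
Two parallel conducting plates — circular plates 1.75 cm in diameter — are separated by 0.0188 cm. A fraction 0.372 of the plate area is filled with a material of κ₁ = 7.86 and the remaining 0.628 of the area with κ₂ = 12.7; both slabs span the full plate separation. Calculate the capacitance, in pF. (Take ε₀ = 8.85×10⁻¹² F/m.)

A = π(1.75/2 cm)² = 2.41×10⁻⁴ m².
Side-by-side slabs ⇒ two capacitors in parallel, each spanning the full gap.
C₁ = κ₁ε₀A₁/d = 7.86 × 8.85×10⁻¹² × 8.95×10⁻⁵ / 1.88×10⁻⁴ = 3.31×10⁻¹¹ F.
C₂ = κ₂ε₀A₂/d = 12.7 × 8.85×10⁻¹² × 1.51×10⁻⁴ / 1.88×10⁻⁴ = 9.03×10⁻¹¹ F.
C = C₁ + C₂ = 1.23×10⁻¹⁰ F.

C ≈ 123 pF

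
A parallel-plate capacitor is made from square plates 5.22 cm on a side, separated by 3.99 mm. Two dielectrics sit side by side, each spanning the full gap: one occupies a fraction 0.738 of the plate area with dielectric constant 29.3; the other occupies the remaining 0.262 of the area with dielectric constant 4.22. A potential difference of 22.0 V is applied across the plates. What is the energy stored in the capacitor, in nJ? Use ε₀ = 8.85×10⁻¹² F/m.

U ≈ 33.2 nJ

A = (5.22 cm)² = 2.72×10⁻³ m².
Side-by-side slabs ⇒ two capacitors in parallel, each spanning the full gap.
C₁ = κ₁ε₀A₁/d = 29.3 × 8.85×10⁻¹² × 2.01×10⁻³ / 3.99×10⁻³ = 1.31×10⁻¹⁰ F.
C₂ = κ₂ε₀A₂/d = 4.22 × 8.85×10⁻¹² × 7.14×10⁻⁴ / 3.99×10⁻³ = 6.68×10⁻¹² F.
C = C₁ + C₂ = 1.37×10⁻¹⁰ F.
U = ½CV² = ½ × 1.37×10⁻¹⁰ × (22.0)² = 3.32×10⁻⁸ J.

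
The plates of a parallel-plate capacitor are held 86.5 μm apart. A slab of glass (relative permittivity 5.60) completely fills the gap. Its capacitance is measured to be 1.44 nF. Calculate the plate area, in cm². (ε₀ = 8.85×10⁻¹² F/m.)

25.1 cm²

A = Cd/(κε₀) = 1.44×10⁻⁹ × 8.65×10⁻⁵ / (5.60 × 8.85×10⁻¹²) = 2.51×10⁻³ m².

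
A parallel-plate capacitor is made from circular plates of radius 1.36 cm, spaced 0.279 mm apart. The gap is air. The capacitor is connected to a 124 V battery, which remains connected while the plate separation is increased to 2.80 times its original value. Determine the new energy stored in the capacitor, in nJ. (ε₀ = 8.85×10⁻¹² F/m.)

50.6 nJ

A = π(1.36 cm)² = 5.81×10⁻⁴ m².
Initially C₁ = ε₀A/d = 8.85×10⁻¹² × 5.81×10⁻⁴ / 2.79×10⁻⁴ = 1.84×10⁻¹¹ F.
U₁ = 1.42×10⁻⁷ J.
Battery connected ⇒ V is held fixed. C₂ = 0.357 C₁ and U = ½CV², so U₂/U₁ = C₂/C₁ = 0.357.
U₂ = 0.357 × 1.42×10⁻⁷ = 5.06×10⁻⁸ J.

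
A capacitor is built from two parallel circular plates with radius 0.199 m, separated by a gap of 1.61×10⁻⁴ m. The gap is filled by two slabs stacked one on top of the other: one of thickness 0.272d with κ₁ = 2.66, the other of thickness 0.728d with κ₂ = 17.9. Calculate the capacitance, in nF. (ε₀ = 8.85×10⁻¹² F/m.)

C ≈ 47.8 nF

A = π(0.199 m)² = 0.124 m².
Stacked slabs ⇒ two capacitors in series, each with the full plate area.
C₁ = κ₁ε₀A/d₁ = 2.66 × 8.85×10⁻¹² × 0.124 / 4.38×10⁻⁵ = 6.69×10⁻⁸ F.
C₂ = κ₂ε₀A/d₂ = 17.9 × 8.85×10⁻¹² × 0.124 / 1.17×10⁻⁴ = 1.68×10⁻⁷ F.
C = (1/C₁ + 1/C₂)⁻¹ = 4.78×10⁻⁸ F.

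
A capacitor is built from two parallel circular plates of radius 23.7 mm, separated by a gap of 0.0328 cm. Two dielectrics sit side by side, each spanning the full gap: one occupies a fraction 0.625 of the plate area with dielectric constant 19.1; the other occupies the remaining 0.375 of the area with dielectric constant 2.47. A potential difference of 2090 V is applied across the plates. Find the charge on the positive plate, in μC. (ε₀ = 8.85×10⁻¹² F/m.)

A = π(23.7 mm)² = 1.76×10⁻³ m².
Side-by-side slabs ⇒ two capacitors in parallel, each spanning the full gap.
C₁ = κ₁ε₀A₁/d = 19.1 × 8.85×10⁻¹² × 1.10×10⁻³ / 3.28×10⁻⁴ = 5.68×10⁻¹⁰ F.
C₂ = κ₂ε₀A₂/d = 2.47 × 8.85×10⁻¹² × 6.62×10⁻⁴ / 3.28×10⁻⁴ = 4.41×10⁻¹¹ F.
C = C₁ + C₂ = 6.12×10⁻¹⁰ F.
Q = CV = 6.12×10⁻¹⁰ × 2090 = 1.28×10⁻⁶ C.

Q ≈ 1.28 μC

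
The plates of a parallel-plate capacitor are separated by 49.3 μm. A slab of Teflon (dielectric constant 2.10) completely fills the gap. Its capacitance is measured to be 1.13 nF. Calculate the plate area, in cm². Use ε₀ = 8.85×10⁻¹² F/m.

A = Cd/(κε₀) = 1.13×10⁻⁹ × 4.93×10⁻⁵ / (2.10 × 8.85×10⁻¹²) = 3.00×10⁻³ m².

30.0 cm²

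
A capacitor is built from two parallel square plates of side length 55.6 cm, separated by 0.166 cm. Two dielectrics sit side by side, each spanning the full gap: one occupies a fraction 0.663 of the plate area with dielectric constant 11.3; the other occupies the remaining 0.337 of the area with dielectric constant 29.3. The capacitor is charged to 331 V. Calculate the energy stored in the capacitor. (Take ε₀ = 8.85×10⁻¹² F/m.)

1.57 mJ

A = (55.6 cm)² = 0.309 m².
Side-by-side slabs ⇒ two capacitors in parallel, each spanning the full gap.
C₁ = κ₁ε₀A₁/d = 11.3 × 8.85×10⁻¹² × 0.205 / 1.66×10⁻³ = 1.23×10⁻⁸ F.
C₂ = κ₂ε₀A₂/d = 29.3 × 8.85×10⁻¹² × 0.104 / 1.66×10⁻³ = 1.63×10⁻⁸ F.
C = C₁ + C₂ = 2.86×10⁻⁸ F.
U = ½CV² = ½ × 2.86×10⁻⁸ × (331)² = 1.57×10⁻³ J.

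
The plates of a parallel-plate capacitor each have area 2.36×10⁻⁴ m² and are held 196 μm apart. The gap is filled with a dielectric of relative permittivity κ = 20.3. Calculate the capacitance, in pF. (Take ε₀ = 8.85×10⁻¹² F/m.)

C = κε₀A/d = 20.3 × 8.85×10⁻¹² × 2.36×10⁻⁴ / 1.96×10⁻⁴ = 2.16×10⁻¹⁰ F.

216 pF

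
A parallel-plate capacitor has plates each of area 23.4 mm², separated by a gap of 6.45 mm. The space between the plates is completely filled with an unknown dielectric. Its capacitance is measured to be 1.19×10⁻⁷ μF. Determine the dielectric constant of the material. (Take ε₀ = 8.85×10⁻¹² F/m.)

A = 23.4 mm² = 2.34×10⁻⁵ m².
κ = Cd/(ε₀A) = 1.19×10⁻¹³ × 6.45×10⁻³ / (8.85×10⁻¹² × 2.34×10⁻⁵) = 3.71.

κ ≈ 3.71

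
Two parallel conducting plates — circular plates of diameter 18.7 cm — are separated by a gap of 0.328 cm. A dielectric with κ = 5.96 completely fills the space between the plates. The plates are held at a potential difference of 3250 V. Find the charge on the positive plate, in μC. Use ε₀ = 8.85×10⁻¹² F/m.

A = π(18.7/2 cm)² = 2.75×10⁻² m².
C = κε₀A/d = 5.96 × 8.85×10⁻¹² × 2.75×10⁻² / 3.28×10⁻³ = 4.42×10⁻¹⁰ F.
Q = CV = 4.42×10⁻¹⁰ × 3250 = 1.44×10⁻⁶ C.

Q ≈ 1.44 μC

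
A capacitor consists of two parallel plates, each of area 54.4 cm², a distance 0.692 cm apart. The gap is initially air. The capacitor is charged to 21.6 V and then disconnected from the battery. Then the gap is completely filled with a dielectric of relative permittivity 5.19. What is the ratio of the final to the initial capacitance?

5.19

C = κε₀A/d scales with κ, so C₂/C₁ = κ = 5.19.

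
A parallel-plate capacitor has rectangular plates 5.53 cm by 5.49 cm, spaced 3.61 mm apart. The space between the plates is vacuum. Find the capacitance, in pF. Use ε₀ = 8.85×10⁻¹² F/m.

C ≈ 7.44 pF

A = 5.53 × 5.49 cm² = 3.04×10⁻³ m².
C = ε₀A/d = 8.85×10⁻¹² × 3.04×10⁻³ / 3.61×10⁻³ = 7.44×10⁻¹² F.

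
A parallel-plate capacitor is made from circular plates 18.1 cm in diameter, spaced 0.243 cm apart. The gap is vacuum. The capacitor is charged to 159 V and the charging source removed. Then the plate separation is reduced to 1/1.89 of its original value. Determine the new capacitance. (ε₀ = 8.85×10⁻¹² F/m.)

A = π(18.1/2 cm)² = 2.57×10⁻² m².
Initially C₁ = ε₀A/d = 8.85×10⁻¹² × 2.57×10⁻² / 2.43×10⁻³ = 9.37×10⁻¹¹ F.
C = ε₀A/d scales as 1/d, so C₂/C₁ = d₁/d₂ = 1.89.
C₂ = 1.89 × 9.37×10⁻¹¹ = 1.77×10⁻¹⁰ F.

177 pF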